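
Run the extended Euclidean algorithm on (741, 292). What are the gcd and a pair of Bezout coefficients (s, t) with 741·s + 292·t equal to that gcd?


Euclidean algorithm on (741, 292) — divide until remainder is 0:
  741 = 2 · 292 + 157
  292 = 1 · 157 + 135
  157 = 1 · 135 + 22
  135 = 6 · 22 + 3
  22 = 7 · 3 + 1
  3 = 3 · 1 + 0
gcd(741, 292) = 1.
Track Bezout coefficients alongside the remainders: start with r₀ = 741 = a·1 + b·0 (s = 1, t = 0) and r₁ = 292 = a·0 + b·1 (s = 0, t = 1); each new remainder r_{k+1} = r_{k-1} − q_k·r_k inherits s_{k+1} = s_{k-1} − q_k·s_k, t_{k+1} = t_{k-1} − q_k·t_k, so r_k = a·s_k + b·t_k at every step:
  q = 2: r = 157, s = 1 − 2·0 = 1, t = 0 − 2·1 = -2  (check: 741·1 + 292·(-2) = 157)
  q = 1: r = 135, s = 0 − 1·1 = -1, t = 1 − 1·(-2) = 3  (check: 741·(-1) + 292·3 = 135)
  q = 1: r = 22, s = 1 − 1·(-1) = 2, t = -2 − 1·3 = -5  (check: 741·2 + 292·(-5) = 22)
  q = 6: r = 3, s = -1 − 6·2 = -13, t = 3 − 6·(-5) = 33  (check: 741·(-13) + 292·33 = 3)
  q = 7: r = 1, s = 2 − 7·(-13) = 93, t = -5 − 7·33 = -236  (check: 741·93 + 292·(-236) = 1)
The row with r = 1 (the gcd) gives the Bezout coefficients s = 93, t = -236.
Result: 741 · (93) + 292 · (-236) = 1.

gcd(741, 292) = 1; s = 93, t = -236 (check: 741·93 + 292·(-236) = 1).


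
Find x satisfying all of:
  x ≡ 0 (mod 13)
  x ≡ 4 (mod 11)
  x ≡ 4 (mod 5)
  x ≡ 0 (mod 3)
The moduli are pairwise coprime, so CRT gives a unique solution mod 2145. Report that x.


Product of moduli M = 13 · 11 · 5 · 3 = 2145.
Merge one congruence at a time:
  Start: x ≡ 0 (mod 13).
  Combine with x ≡ 4 (mod 11); new modulus lcm = 143.
    Write x = 0 + 13·t and substitute into x ≡ 4 (mod 11): 13·t ≡ 4 − 0 = 4 (mod 11).
    Reduce coefficients mod 11: 2·t ≡ 4 (mod 11).
    The inverse of 2 mod 11 is 6 (since 2·6 = 12 = 1·11 + 1), so t ≡ 6·4 = 24 ≡ 2 (mod 11).
    Then x = 0 + 13·2 = 26, valid modulo lcm(13, 11) = 143: x ≡ 26 (mod 143).
  Combine with x ≡ 4 (mod 5); new modulus lcm = 715.
    Write x = 26 + 143·t and substitute into x ≡ 4 (mod 5): 143·t ≡ 4 − 26 = -22 (mod 5).
    Reduce coefficients mod 5: 3·t ≡ 3 (mod 5).
    The inverse of 3 mod 5 is 2 (since 3·2 = 6 = 1·5 + 1), so t ≡ 2·3 = 6 ≡ 1 (mod 5).
    Then x = 26 + 143·1 = 169, valid modulo lcm(143, 5) = 715: x ≡ 169 (mod 715).
  Combine with x ≡ 0 (mod 3); new modulus lcm = 2145.
    Write x = 169 + 715·t and substitute into x ≡ 0 (mod 3): 715·t ≡ 0 − 169 = -169 (mod 3).
    Reduce coefficients mod 3: 1·t ≡ 2 (mod 3).
    So t ≡ 2 (mod 3).
    Then x = 169 + 715·2 = 1599, valid modulo lcm(715, 3) = 2145: x ≡ 1599 (mod 2145).
Verify against each original: 1599 mod 13 = 0, 1599 mod 11 = 4, 1599 mod 5 = 4, 1599 mod 3 = 0.

x ≡ 1599 (mod 2145).


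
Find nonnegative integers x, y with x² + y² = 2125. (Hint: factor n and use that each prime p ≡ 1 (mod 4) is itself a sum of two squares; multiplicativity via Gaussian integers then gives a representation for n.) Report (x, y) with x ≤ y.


Step 1: Factor n = 2125 = 5^3 · 17.
Step 2: Check the mod-4 condition on each prime factor: 5 ≡ 1 (mod 4), exponent 3; 17 ≡ 1 (mod 4), exponent 1.
All primes ≡ 3 (mod 4) appear to even exponent (or don't appear), so by the two-squares theorem n IS expressible as a sum of two squares.
Step 3: Build a representation. Group n = k² · m with k = 5 and m = 5 · 17 = 85 (a product of primes ≡ 1 (mod 4)); a representation of m scales to one of n via (k·x)² + (k·y)² = k²(x² + y²). Each prime p ≡ 1 (mod 4) is itself a sum of two squares; find a² by testing p − a² for a perfect square:
  5: 5 − 1² = 4 = 2² ⇒ 5 = 1² + 2².
  17: 17 − 1² = 16 = 4² ⇒ 17 = 1² + 4².
  Combine using the Brahmagupta–Fibonacci identity (a² + b²)(c² + d²) = (ac − bd)² + (ad + bc)² = (ac + bd)² + (ad − bc)²:
  5 · 17 = 85: from (1² + 2²)(1² + 4²), take (1·1 − 2·4, 1·4 + 2·1) = (1 − 8, 4 + 2) = (-7, 6); dropping signs (only squares matter) gives (7, 6); check 7² + 6² = 49 + 36 = 85 ✓.
  Scale by k = 5: (5·7, 5·6) = (35, 30).
Step 4: Order so x ≤ y and verify: 30² + 35² = 900 + 1225 = 2125 = n. ✓

n = 2125 = 30² + 35² (one valid representation with x ≤ y).


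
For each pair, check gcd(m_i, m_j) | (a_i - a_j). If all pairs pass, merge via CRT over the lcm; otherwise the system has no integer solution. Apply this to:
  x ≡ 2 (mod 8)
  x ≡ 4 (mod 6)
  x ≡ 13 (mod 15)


Moduli 8, 6, 15 are not pairwise coprime, so CRT works modulo lcm(m_i) when all pairwise compatibility conditions hold.
Pairwise compatibility: gcd(m_i, m_j) must divide a_i - a_j for every pair.
Merge one congruence at a time:
  Start: x ≡ 2 (mod 8).
  Combine with x ≡ 4 (mod 6): gcd(8, 6) = 2; 4 - 2 = 2, which IS divisible by 2, so compatible.
    Write x = 2 + 8·t and substitute into x ≡ 4 (mod 6): 8·t ≡ 4 − 2 = 2 (mod 6).
    Divide the congruence (and modulus) by g = 2: 4·t ≡ 1 (mod 3).
    Reduce coefficients mod 3: 1·t ≡ 1 (mod 3).
    So t ≡ 1 (mod 3).
    Then x = 2 + 8·1 = 10, valid modulo lcm(8, 6) = 24: x ≡ 10 (mod 24).
  Combine with x ≡ 13 (mod 15): gcd(24, 15) = 3; 13 - 10 = 3, which IS divisible by 3, so compatible.
    Write x = 10 + 24·t and substitute into x ≡ 13 (mod 15): 24·t ≡ 13 − 10 = 3 (mod 15).
    Divide the congruence (and modulus) by g = 3: 8·t ≡ 1 (mod 5).
    Reduce coefficients mod 5: 3·t ≡ 1 (mod 5).
    The inverse of 3 mod 5 is 2 (since 3·2 = 6 = 1·5 + 1), so t ≡ 2·1 = 2 ≡ 2 (mod 5).
    Then x = 10 + 24·2 = 58, valid modulo lcm(24, 15) = 120: x ≡ 58 (mod 120).
Verify: 58 mod 8 = 2, 58 mod 6 = 4, 58 mod 15 = 13.

x ≡ 58 (mod 120).


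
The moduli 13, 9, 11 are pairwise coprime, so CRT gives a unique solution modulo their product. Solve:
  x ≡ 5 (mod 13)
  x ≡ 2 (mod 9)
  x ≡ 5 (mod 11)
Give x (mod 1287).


Moduli 13, 9, 11 are pairwise coprime; by CRT there is a unique solution modulo M = 13 · 9 · 11 = 1287.
Solve pairwise, accumulating the modulus:
  Start with x ≡ 5 (mod 13).
  Combine with x ≡ 2 (mod 9): since gcd(13, 9) = 1, we get a unique residue mod 117.
    Write x = 5 + 13·t and substitute into x ≡ 2 (mod 9): 13·t ≡ 2 − 5 = -3 (mod 9).
    Reduce coefficients mod 9: 4·t ≡ 6 (mod 9).
    The inverse of 4 mod 9 is 7 (since 4·7 = 28 = 3·9 + 1), so t ≡ 7·6 = 42 ≡ 6 (mod 9).
    Then x = 5 + 13·6 = 83, valid modulo lcm(13, 9) = 117: x ≡ 83 (mod 117).
  Combine with x ≡ 5 (mod 11): since gcd(117, 11) = 1, we get a unique residue mod 1287.
    Write x = 83 + 117·t and substitute into x ≡ 5 (mod 11): 117·t ≡ 5 − 83 = -78 (mod 11).
    Reduce coefficients mod 11: 7·t ≡ 10 (mod 11).
    The inverse of 7 mod 11 is 8 (since 7·8 = 56 = 5·11 + 1), so t ≡ 8·10 = 80 ≡ 3 (mod 11).
    Then x = 83 + 117·3 = 434, valid modulo lcm(117, 11) = 1287: x ≡ 434 (mod 1287).
Verify: 434 mod 13 = 5 ✓, 434 mod 9 = 2 ✓, 434 mod 11 = 5 ✓.

x ≡ 434 (mod 1287).


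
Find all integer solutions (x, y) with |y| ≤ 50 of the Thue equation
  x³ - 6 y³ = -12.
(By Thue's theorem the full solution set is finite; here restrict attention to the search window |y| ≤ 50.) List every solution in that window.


The equation is x³ - 6y³ = -12. For fixed y, x³ = 6·y³ − 12, so a solution requires the RHS to be a perfect cube.
Strategy: iterate y from -50 to 50, compute RHS = 6·y³ − 12, and check whether it is a (positive or negative) perfect cube.
Check small values of y:
  y = 0: RHS = -12 is not a perfect cube.
  y = 1: RHS = -6 is not a perfect cube.
  y = -1: RHS = -18 is not a perfect cube.
  y = 2: RHS = 36 is not a perfect cube.
  y = -2: RHS = -60 is not a perfect cube.
  y = 3: RHS = 150 is not a perfect cube.
  y = -3: RHS = -174 is not a perfect cube.
Continuing the search up to |y| = 50 finds no solutions either.
No (x, y) in the scanned range satisfies the equation.

No integer solutions with |y| ≤ 50.


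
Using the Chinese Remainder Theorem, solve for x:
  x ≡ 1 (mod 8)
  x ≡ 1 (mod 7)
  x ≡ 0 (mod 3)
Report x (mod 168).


Moduli 8, 7, 3 are pairwise coprime; by CRT there is a unique solution modulo M = 8 · 7 · 3 = 168.
Solve pairwise, accumulating the modulus:
  Start with x ≡ 1 (mod 8).
  Combine with x ≡ 1 (mod 7): since gcd(8, 7) = 1, we get a unique residue mod 56.
    Write x = 1 + 8·t and substitute into x ≡ 1 (mod 7): 8·t ≡ 1 − 1 = 0 (mod 7).
    Reduce coefficients mod 7: 1·t ≡ 0 (mod 7).
    So t ≡ 0 (mod 7).
    Then x = 1 + 8·0 = 1, valid modulo lcm(8, 7) = 56: x ≡ 1 (mod 56).
  Combine with x ≡ 0 (mod 3): since gcd(56, 3) = 1, we get a unique residue mod 168.
    Write x = 1 + 56·t and substitute into x ≡ 0 (mod 3): 56·t ≡ 0 − 1 = -1 (mod 3).
    Reduce coefficients mod 3: 2·t ≡ 2 (mod 3).
    The inverse of 2 mod 3 is 2 (since 2·2 = 4 = 1·3 + 1), so t ≡ 2·2 = 4 ≡ 1 (mod 3).
    Then x = 1 + 56·1 = 57, valid modulo lcm(56, 3) = 168: x ≡ 57 (mod 168).
Verify: 57 mod 8 = 1 ✓, 57 mod 7 = 1 ✓, 57 mod 3 = 0 ✓.

x ≡ 57 (mod 168).


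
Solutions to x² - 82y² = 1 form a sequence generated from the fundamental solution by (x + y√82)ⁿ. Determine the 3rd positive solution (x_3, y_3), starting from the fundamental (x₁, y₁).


Step 1: Find the fundamental solution (x₁, y₁) of x² - 82y² = 1.
  Expand √82 as a continued fraction. a₀ = ⌊√82⌋ = 9; iterate m_{k+1} = d_k·a_k − m_k, d_{k+1} = (82 − m_{k+1}²)/d_k, a_{k+1} = ⌊(a₀ + m_{k+1})/d_{k+1}⌋ (starting m₀ = 0, d₀ = 1), with convergents p_k = a_k·p_{k-1} + p_{k-2}, q_k = a_k·q_{k-1} + q_{k-2} (p₋₁ = 1, q₋₁ = 0):
  k = 0: a₀ = 9; p₀/q₀ = 9/1; p₀² − 82·q₀² = 81 − 82 = -1.
  k = 1: m = 9, d = 1, a = ⌊(9 + 9)/1⌋ = 18; p/q = (18·9 + 1)/(18·1 + 0) = 163/18; p² − 82·q² = 26569 − 26568 = 1.
  The first convergent with p² − 82·q² = 1 gives the fundamental solution (x₁, y₁) = (163, 18).
Step 2: Apply the recurrence (x_{n+1}, y_{n+1}) = (x₁x_n + 82y₁y_n, x₁y_n + y₁x_n) repeatedly.
  From (x_1, y_1) = (163, 18): x_2 = 163·163 + 82·18·18 = 53137; y_2 = 163·18 + 18·163 = 5868.
  From (x_2, y_2) = (53137, 5868): x_3 = 163·53137 + 82·18·5868 = 17322499; y_3 = 163·5868 + 18·53137 = 1912950.
Step 3: Verify x_3² - 82·y_3² = 300068971605001 - 300068971605000 = 1 (should be 1). ✓

(x_1, y_1) = (163, 18); (x_3, y_3) = (17322499, 1912950).


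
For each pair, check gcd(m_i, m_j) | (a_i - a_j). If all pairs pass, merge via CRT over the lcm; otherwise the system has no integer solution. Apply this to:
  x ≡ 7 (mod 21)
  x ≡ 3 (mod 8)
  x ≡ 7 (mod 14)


Moduli 21, 8, 14 are not pairwise coprime, so CRT works modulo lcm(m_i) when all pairwise compatibility conditions hold.
Pairwise compatibility: gcd(m_i, m_j) must divide a_i - a_j for every pair.
Merge one congruence at a time:
  Start: x ≡ 7 (mod 21).
  Combine with x ≡ 3 (mod 8): gcd(21, 8) = 1; 3 - 7 = -4, which IS divisible by 1, so compatible.
    Write x = 7 + 21·t and substitute into x ≡ 3 (mod 8): 21·t ≡ 3 − 7 = -4 (mod 8).
    Reduce coefficients mod 8: 5·t ≡ 4 (mod 8).
    The inverse of 5 mod 8 is 5 (since 5·5 = 25 = 3·8 + 1), so t ≡ 5·4 = 20 ≡ 4 (mod 8).
    Then x = 7 + 21·4 = 91, valid modulo lcm(21, 8) = 168: x ≡ 91 (mod 168).
  Combine with x ≡ 7 (mod 14): gcd(168, 14) = 14; 7 - 91 = -84, which IS divisible by 14, so compatible.
    Write x = 91 + 168·t and substitute into x ≡ 7 (mod 14): 168·t ≡ 7 − 91 = -84 (mod 14).
    Divide the congruence (and modulus) by g = 14: 12·t ≡ -6 (mod 1).
    Modulo 1 every t works; take t = 0.
    Then x = 91 + 168·0 = 91, valid modulo lcm(168, 14) = 168: x ≡ 91 (mod 168).
Verify: 91 mod 21 = 7, 91 mod 8 = 3, 91 mod 14 = 7.

x ≡ 91 (mod 168).


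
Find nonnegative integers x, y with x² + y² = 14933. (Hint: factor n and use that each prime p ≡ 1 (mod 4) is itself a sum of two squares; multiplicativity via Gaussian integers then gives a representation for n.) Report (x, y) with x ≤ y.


Step 1: Factor n = 14933 = 109 · 137.
Step 2: Check the mod-4 condition on each prime factor: 109 ≡ 1 (mod 4), exponent 1; 137 ≡ 1 (mod 4), exponent 1.
All primes ≡ 3 (mod 4) appear to even exponent (or don't appear), so by the two-squares theorem n IS expressible as a sum of two squares.
Step 3: Build a representation. Here n = 109 · 137 is a product of primes ≡ 1 (mod 4). Each prime p ≡ 1 (mod 4) is itself a sum of two squares; find a² by testing p − a² for a perfect square:
  109: 109 − 1² = 108, 109 − 2² = 105, 109 − 3² = 100 = 10² ⇒ 109 = 3² + 10².
  137: 137 − 1² = 136, 137 − 2² = 133, 137 − 3² = 128, 137 − 4² = 121 = 11² ⇒ 137 = 4² + 11².
  Combine using the Brahmagupta–Fibonacci identity (a² + b²)(c² + d²) = (ac − bd)² + (ad + bc)² = (ac + bd)² + (ad − bc)²:
  109 · 137 = 14933: from (3² + 10²)(4² + 11²), take (3·4 − 10·11, 3·11 + 10·4) = (12 − 110, 33 + 40) = (-98, 73); dropping signs (only squares matter) gives (98, 73); check 98² + 73² = 9604 + 5329 = 14933 ✓.
Step 4: Order so x ≤ y and verify: 73² + 98² = 5329 + 9604 = 14933 = n. ✓

n = 14933 = 73² + 98² (one valid representation with x ≤ y).


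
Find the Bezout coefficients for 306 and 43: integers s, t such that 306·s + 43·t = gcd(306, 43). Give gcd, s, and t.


Euclidean algorithm on (306, 43) — divide until remainder is 0:
  306 = 7 · 43 + 5
  43 = 8 · 5 + 3
  5 = 1 · 3 + 2
  3 = 1 · 2 + 1
  2 = 2 · 1 + 0
gcd(306, 43) = 1.
Track Bezout coefficients alongside the remainders: start with r₀ = 306 = a·1 + b·0 (s = 1, t = 0) and r₁ = 43 = a·0 + b·1 (s = 0, t = 1); each new remainder r_{k+1} = r_{k-1} − q_k·r_k inherits s_{k+1} = s_{k-1} − q_k·s_k, t_{k+1} = t_{k-1} − q_k·t_k, so r_k = a·s_k + b·t_k at every step:
  q = 7: r = 5, s = 1 − 7·0 = 1, t = 0 − 7·1 = -7  (check: 306·1 + 43·(-7) = 5)
  q = 8: r = 3, s = 0 − 8·1 = -8, t = 1 − 8·(-7) = 57  (check: 306·(-8) + 43·57 = 3)
  q = 1: r = 2, s = 1 − 1·(-8) = 9, t = -7 − 1·57 = -64  (check: 306·9 + 43·(-64) = 2)
  q = 1: r = 1, s = -8 − 1·9 = -17, t = 57 − 1·(-64) = 121  (check: 306·(-17) + 43·121 = 1)
The row with r = 1 (the gcd) gives the Bezout coefficients s = -17, t = 121.
Result: 306 · (-17) + 43 · (121) = 1.

gcd(306, 43) = 1; s = -17, t = 121 (check: 306·(-17) + 43·121 = 1).


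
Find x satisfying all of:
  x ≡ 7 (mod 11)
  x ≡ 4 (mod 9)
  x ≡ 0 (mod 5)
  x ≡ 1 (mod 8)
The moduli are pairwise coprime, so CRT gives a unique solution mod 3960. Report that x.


Product of moduli M = 11 · 9 · 5 · 8 = 3960.
Merge one congruence at a time:
  Start: x ≡ 7 (mod 11).
  Combine with x ≡ 4 (mod 9); new modulus lcm = 99.
    Write x = 7 + 11·t and substitute into x ≡ 4 (mod 9): 11·t ≡ 4 − 7 = -3 (mod 9).
    Reduce coefficients mod 9: 2·t ≡ 6 (mod 9).
    The inverse of 2 mod 9 is 5 (since 2·5 = 10 = 1·9 + 1), so t ≡ 5·6 = 30 ≡ 3 (mod 9).
    Then x = 7 + 11·3 = 40, valid modulo lcm(11, 9) = 99: x ≡ 40 (mod 99).
  Combine with x ≡ 0 (mod 5); new modulus lcm = 495.
    Write x = 40 + 99·t and substitute into x ≡ 0 (mod 5): 99·t ≡ 0 − 40 = -40 (mod 5).
    Reduce coefficients mod 5: 4·t ≡ 0 (mod 5).
    The inverse of 4 mod 5 is 4 (since 4·4 = 16 = 3·5 + 1), so t ≡ 4·0 = 0 ≡ 0 (mod 5).
    Then x = 40 + 99·0 = 40, valid modulo lcm(99, 5) = 495: x ≡ 40 (mod 495).
  Combine with x ≡ 1 (mod 8); new modulus lcm = 3960.
    Write x = 40 + 495·t and substitute into x ≡ 1 (mod 8): 495·t ≡ 1 − 40 = -39 (mod 8).
    Reduce coefficients mod 8: 7·t ≡ 1 (mod 8).
    The inverse of 7 mod 8 is 7 (since 7·7 = 49 = 6·8 + 1), so t ≡ 7·1 = 7 ≡ 7 (mod 8).
    Then x = 40 + 495·7 = 3505, valid modulo lcm(495, 8) = 3960: x ≡ 3505 (mod 3960).
Verify against each original: 3505 mod 11 = 7, 3505 mod 9 = 4, 3505 mod 5 = 0, 3505 mod 8 = 1.

x ≡ 3505 (mod 3960).


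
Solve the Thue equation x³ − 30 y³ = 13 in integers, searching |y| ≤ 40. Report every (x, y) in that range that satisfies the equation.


The equation is x³ - 30y³ = 13. For fixed y, x³ = 30·y³ + 13, so a solution requires the RHS to be a perfect cube.
Strategy: iterate y from -40 to 40, compute RHS = 30·y³ + 13, and check whether it is a (positive or negative) perfect cube.
Check small values of y:
  y = 0: RHS = 13 is not a perfect cube.
  y = 1: RHS = 43 is not a perfect cube.
  y = -1: RHS = -17 is not a perfect cube.
  y = 2: RHS = 253 is not a perfect cube.
  y = -2: RHS = -227 is not a perfect cube.
  y = 3: RHS = 823 is not a perfect cube.
  y = -3: RHS = -797 is not a perfect cube.
Continuing the search up to |y| = 40 finds no solutions either.
No (x, y) in the scanned range satisfies the equation.

No integer solutions with |y| ≤ 40.


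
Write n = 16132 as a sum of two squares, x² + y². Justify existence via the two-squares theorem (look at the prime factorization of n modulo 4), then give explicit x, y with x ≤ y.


Step 1: Factor n = 16132 = 2^2 · 37 · 109.
Step 2: Check the mod-4 condition on each prime factor: 2 = 2 (special); 37 ≡ 1 (mod 4), exponent 1; 109 ≡ 1 (mod 4), exponent 1.
All primes ≡ 3 (mod 4) appear to even exponent (or don't appear), so by the two-squares theorem n IS expressible as a sum of two squares.
Step 3: Build a representation. Group n = k² · m with k = 2 and m = 37 · 109 = 4033 (a product of primes ≡ 1 (mod 4)); a representation of m scales to one of n via (k·x)² + (k·y)² = k²(x² + y²). Each prime p ≡ 1 (mod 4) is itself a sum of two squares; find a² by testing p − a² for a perfect square:
  37: 37 − 1² = 36 = 6² ⇒ 37 = 1² + 6².
  109: 109 − 1² = 108, 109 − 2² = 105, 109 − 3² = 100 = 10² ⇒ 109 = 3² + 10².
  Combine using the Brahmagupta–Fibonacci identity (a² + b²)(c² + d²) = (ac − bd)² + (ad + bc)² = (ac + bd)² + (ad − bc)²:
  37 · 109 = 4033: from (1² + 6²)(3² + 10²), take (1·3 − 6·10, 1·10 + 6·3) = (3 − 60, 10 + 18) = (-57, 28); dropping signs (only squares matter) gives (57, 28); check 57² + 28² = 3249 + 784 = 4033 ✓.
  Scale by k = 2: (2·57, 2·28) = (114, 56).
Step 4: Order so x ≤ y and verify: 56² + 114² = 3136 + 12996 = 16132 = n. ✓

n = 16132 = 56² + 114² (one valid representation with x ≤ y).


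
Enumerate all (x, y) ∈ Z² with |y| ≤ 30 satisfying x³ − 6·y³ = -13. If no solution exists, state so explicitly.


The equation is x³ - 6y³ = -13. For fixed y, x³ = 6·y³ − 13, so a solution requires the RHS to be a perfect cube.
Strategy: iterate y from -30 to 30, compute RHS = 6·y³ − 13, and check whether it is a (positive or negative) perfect cube.
Check small values of y:
  y = 0: RHS = -13 is not a perfect cube.
  y = 1: RHS = -7 is not a perfect cube.
  y = -1: RHS = -19 is not a perfect cube.
  y = 2: RHS = 35 is not a perfect cube.
  y = -2: RHS = -61 is not a perfect cube.
  y = 3: RHS = 149 is not a perfect cube.
  y = -3: RHS = -175 is not a perfect cube.
Continuing the search up to |y| = 30 finds no solutions either.
No (x, y) in the scanned range satisfies the equation.

No integer solutions with |y| ≤ 30.


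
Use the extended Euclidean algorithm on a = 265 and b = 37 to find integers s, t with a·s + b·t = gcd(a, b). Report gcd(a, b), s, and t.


Euclidean algorithm on (265, 37) — divide until remainder is 0:
  265 = 7 · 37 + 6
  37 = 6 · 6 + 1
  6 = 6 · 1 + 0
gcd(265, 37) = 1.
Track Bezout coefficients alongside the remainders: start with r₀ = 265 = a·1 + b·0 (s = 1, t = 0) and r₁ = 37 = a·0 + b·1 (s = 0, t = 1); each new remainder r_{k+1} = r_{k-1} − q_k·r_k inherits s_{k+1} = s_{k-1} − q_k·s_k, t_{k+1} = t_{k-1} − q_k·t_k, so r_k = a·s_k + b·t_k at every step:
  q = 7: r = 6, s = 1 − 7·0 = 1, t = 0 − 7·1 = -7  (check: 265·1 + 37·(-7) = 6)
  q = 6: r = 1, s = 0 − 6·1 = -6, t = 1 − 6·(-7) = 43  (check: 265·(-6) + 37·43 = 1)
The row with r = 1 (the gcd) gives the Bezout coefficients s = -6, t = 43.
Result: 265 · (-6) + 37 · (43) = 1.

gcd(265, 37) = 1; s = -6, t = 43 (check: 265·(-6) + 37·43 = 1).


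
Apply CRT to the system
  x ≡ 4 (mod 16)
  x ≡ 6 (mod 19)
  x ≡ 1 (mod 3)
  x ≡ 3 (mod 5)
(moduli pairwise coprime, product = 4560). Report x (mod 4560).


Product of moduli M = 16 · 19 · 3 · 5 = 4560.
Merge one congruence at a time:
  Start: x ≡ 4 (mod 16).
  Combine with x ≡ 6 (mod 19); new modulus lcm = 304.
    Write x = 4 + 16·t and substitute into x ≡ 6 (mod 19): 16·t ≡ 6 − 4 = 2 (mod 19).
    The inverse of 16 mod 19 is 6 (since 16·6 = 96 = 5·19 + 1), so t ≡ 6·2 = 12 ≡ 12 (mod 19).
    Then x = 4 + 16·12 = 196, valid modulo lcm(16, 19) = 304: x ≡ 196 (mod 304).
  Combine with x ≡ 1 (mod 3); new modulus lcm = 912.
    Write x = 196 + 304·t and substitute into x ≡ 1 (mod 3): 304·t ≡ 1 − 196 = -195 (mod 3).
    Reduce coefficients mod 3: 1·t ≡ 0 (mod 3).
    So t ≡ 0 (mod 3).
    Then x = 196 + 304·0 = 196, valid modulo lcm(304, 3) = 912: x ≡ 196 (mod 912).
  Combine with x ≡ 3 (mod 5); new modulus lcm = 4560.
    Write x = 196 + 912·t and substitute into x ≡ 3 (mod 5): 912·t ≡ 3 − 196 = -193 (mod 5).
    Reduce coefficients mod 5: 2·t ≡ 2 (mod 5).
    The inverse of 2 mod 5 is 3 (since 2·3 = 6 = 1·5 + 1), so t ≡ 3·2 = 6 ≡ 1 (mod 5).
    Then x = 196 + 912·1 = 1108, valid modulo lcm(912, 5) = 4560: x ≡ 1108 (mod 4560).
Verify against each original: 1108 mod 16 = 4, 1108 mod 19 = 6, 1108 mod 3 = 1, 1108 mod 5 = 3.

x ≡ 1108 (mod 4560).


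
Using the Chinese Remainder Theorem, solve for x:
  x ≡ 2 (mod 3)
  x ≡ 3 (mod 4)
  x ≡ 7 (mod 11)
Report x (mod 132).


Moduli 3, 4, 11 are pairwise coprime; by CRT there is a unique solution modulo M = 3 · 4 · 11 = 132.
Solve pairwise, accumulating the modulus:
  Start with x ≡ 2 (mod 3).
  Combine with x ≡ 3 (mod 4): since gcd(3, 4) = 1, we get a unique residue mod 12.
    Write x = 2 + 3·t and substitute into x ≡ 3 (mod 4): 3·t ≡ 3 − 2 = 1 (mod 4).
    The inverse of 3 mod 4 is 3 (since 3·3 = 9 = 2·4 + 1), so t ≡ 3·1 = 3 ≡ 3 (mod 4).
    Then x = 2 + 3·3 = 11, valid modulo lcm(3, 4) = 12: x ≡ 11 (mod 12).
  Combine with x ≡ 7 (mod 11): since gcd(12, 11) = 1, we get a unique residue mod 132.
    Write x = 11 + 12·t and substitute into x ≡ 7 (mod 11): 12·t ≡ 7 − 11 = -4 (mod 11).
    Reduce coefficients mod 11: 1·t ≡ 7 (mod 11).
    So t ≡ 7 (mod 11).
    Then x = 11 + 12·7 = 95, valid modulo lcm(12, 11) = 132: x ≡ 95 (mod 132).
Verify: 95 mod 3 = 2 ✓, 95 mod 4 = 3 ✓, 95 mod 11 = 7 ✓.

x ≡ 95 (mod 132).


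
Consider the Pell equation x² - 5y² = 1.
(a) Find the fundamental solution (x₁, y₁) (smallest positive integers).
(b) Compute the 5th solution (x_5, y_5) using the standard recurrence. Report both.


Step 1: Find the fundamental solution (x₁, y₁) of x² - 5y² = 1.
  Expand √5 as a continued fraction. a₀ = ⌊√5⌋ = 2; iterate m_{k+1} = d_k·a_k − m_k, d_{k+1} = (5 − m_{k+1}²)/d_k, a_{k+1} = ⌊(a₀ + m_{k+1})/d_{k+1}⌋ (starting m₀ = 0, d₀ = 1), with convergents p_k = a_k·p_{k-1} + p_{k-2}, q_k = a_k·q_{k-1} + q_{k-2} (p₋₁ = 1, q₋₁ = 0):
  k = 0: a₀ = 2; p₀/q₀ = 2/1; p₀² − 5·q₀² = 4 − 5 = -1.
  k = 1: m = 2, d = 1, a = ⌊(2 + 2)/1⌋ = 4; p/q = (4·2 + 1)/(4·1 + 0) = 9/4; p² − 5·q² = 81 − 80 = 1.
  The first convergent with p² − 5·q² = 1 gives the fundamental solution (x₁, y₁) = (9, 4).
Step 2: Apply the recurrence (x_{n+1}, y_{n+1}) = (x₁x_n + 5y₁y_n, x₁y_n + y₁x_n) repeatedly.
  From (x_1, y_1) = (9, 4): x_2 = 9·9 + 5·4·4 = 161; y_2 = 9·4 + 4·9 = 72.
  From (x_2, y_2) = (161, 72): x_3 = 9·161 + 5·4·72 = 2889; y_3 = 9·72 + 4·161 = 1292.
  From (x_3, y_3) = (2889, 1292): x_4 = 9·2889 + 5·4·1292 = 51841; y_4 = 9·1292 + 4·2889 = 23184.
  From (x_4, y_4) = (51841, 23184): x_5 = 9·51841 + 5·4·23184 = 930249; y_5 = 9·23184 + 4·51841 = 416020.
Step 3: Verify x_5² - 5·y_5² = 865363202001 - 865363202000 = 1 (should be 1). ✓

(x_1, y_1) = (9, 4); (x_5, y_5) = (930249, 416020).


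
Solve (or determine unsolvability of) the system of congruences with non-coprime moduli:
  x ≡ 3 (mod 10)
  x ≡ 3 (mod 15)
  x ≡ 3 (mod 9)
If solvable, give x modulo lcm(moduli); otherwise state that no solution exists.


Moduli 10, 15, 9 are not pairwise coprime, so CRT works modulo lcm(m_i) when all pairwise compatibility conditions hold.
Pairwise compatibility: gcd(m_i, m_j) must divide a_i - a_j for every pair.
Merge one congruence at a time:
  Start: x ≡ 3 (mod 10).
  Combine with x ≡ 3 (mod 15): gcd(10, 15) = 5; 3 - 3 = 0, which IS divisible by 5, so compatible.
    Write x = 3 + 10·t and substitute into x ≡ 3 (mod 15): 10·t ≡ 3 − 3 = 0 (mod 15).
    Divide the congruence (and modulus) by g = 5: 2·t ≡ 0 (mod 3).
    The inverse of 2 mod 3 is 2 (since 2·2 = 4 = 1·3 + 1), so t ≡ 2·0 = 0 ≡ 0 (mod 3).
    Then x = 3 + 10·0 = 3, valid modulo lcm(10, 15) = 30: x ≡ 3 (mod 30).
  Combine with x ≡ 3 (mod 9): gcd(30, 9) = 3; 3 - 3 = 0, which IS divisible by 3, so compatible.
    Write x = 3 + 30·t and substitute into x ≡ 3 (mod 9): 30·t ≡ 3 − 3 = 0 (mod 9).
    Divide the congruence (and modulus) by g = 3: 10·t ≡ 0 (mod 3).
    Reduce coefficients mod 3: 1·t ≡ 0 (mod 3).
    So t ≡ 0 (mod 3).
    Then x = 3 + 30·0 = 3, valid modulo lcm(30, 9) = 90: x ≡ 3 (mod 90).
Verify: 3 mod 10 = 3, 3 mod 15 = 3, 3 mod 9 = 3.

x ≡ 3 (mod 90).


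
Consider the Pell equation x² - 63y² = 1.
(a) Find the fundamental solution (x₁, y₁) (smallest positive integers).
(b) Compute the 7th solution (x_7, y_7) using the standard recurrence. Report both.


Step 1: Find the fundamental solution (x₁, y₁) of x² - 63y² = 1.
  Expand √63 as a continued fraction. a₀ = ⌊√63⌋ = 7; iterate m_{k+1} = d_k·a_k − m_k, d_{k+1} = (63 − m_{k+1}²)/d_k, a_{k+1} = ⌊(a₀ + m_{k+1})/d_{k+1}⌋ (starting m₀ = 0, d₀ = 1), with convergents p_k = a_k·p_{k-1} + p_{k-2}, q_k = a_k·q_{k-1} + q_{k-2} (p₋₁ = 1, q₋₁ = 0):
  k = 0: a₀ = 7; p₀/q₀ = 7/1; p₀² − 63·q₀² = 49 − 63 = -14.
  k = 1: m = 7, d = 14, a = ⌊(7 + 7)/14⌋ = 1; p/q = (1·7 + 1)/(1·1 + 0) = 8/1; p² − 63·q² = 64 − 63 = 1.
  The first convergent with p² − 63·q² = 1 gives the fundamental solution (x₁, y₁) = (8, 1).
Step 2: Apply the recurrence (x_{n+1}, y_{n+1}) = (x₁x_n + 63y₁y_n, x₁y_n + y₁x_n) repeatedly.
  From (x_1, y_1) = (8, 1): x_2 = 8·8 + 63·1·1 = 127; y_2 = 8·1 + 1·8 = 16.
  From (x_2, y_2) = (127, 16): x_3 = 8·127 + 63·1·16 = 2024; y_3 = 8·16 + 1·127 = 255.
  From (x_3, y_3) = (2024, 255): x_4 = 8·2024 + 63·1·255 = 32257; y_4 = 8·255 + 1·2024 = 4064.
  From (x_4, y_4) = (32257, 4064): x_5 = 8·32257 + 63·1·4064 = 514088; y_5 = 8·4064 + 1·32257 = 64769.
  From (x_5, y_5) = (514088, 64769): x_6 = 8·514088 + 63·1·64769 = 8193151; y_6 = 8·64769 + 1·514088 = 1032240.
  From (x_6, y_6) = (8193151, 1032240): x_7 = 8·8193151 + 63·1·1032240 = 130576328; y_7 = 8·1032240 + 1·8193151 = 16451071.
Step 3: Verify x_7² - 63·y_7² = 17050177433963584 - 17050177433963583 = 1 (should be 1). ✓

(x_1, y_1) = (8, 1); (x_7, y_7) = (130576328, 16451071).


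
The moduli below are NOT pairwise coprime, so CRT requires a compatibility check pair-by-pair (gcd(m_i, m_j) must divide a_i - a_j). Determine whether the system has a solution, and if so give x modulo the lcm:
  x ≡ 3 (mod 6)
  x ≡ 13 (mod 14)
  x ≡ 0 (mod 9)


Moduli 6, 14, 9 are not pairwise coprime, so CRT works modulo lcm(m_i) when all pairwise compatibility conditions hold.
Pairwise compatibility: gcd(m_i, m_j) must divide a_i - a_j for every pair.
Merge one congruence at a time:
  Start: x ≡ 3 (mod 6).
  Combine with x ≡ 13 (mod 14): gcd(6, 14) = 2; 13 - 3 = 10, which IS divisible by 2, so compatible.
    Write x = 3 + 6·t and substitute into x ≡ 13 (mod 14): 6·t ≡ 13 − 3 = 10 (mod 14).
    Divide the congruence (and modulus) by g = 2: 3·t ≡ 5 (mod 7).
    The inverse of 3 mod 7 is 5 (since 3·5 = 15 = 2·7 + 1), so t ≡ 5·5 = 25 ≡ 4 (mod 7).
    Then x = 3 + 6·4 = 27, valid modulo lcm(6, 14) = 42: x ≡ 27 (mod 42).
  Combine with x ≡ 0 (mod 9): gcd(42, 9) = 3; 0 - 27 = -27, which IS divisible by 3, so compatible.
    Write x = 27 + 42·t and substitute into x ≡ 0 (mod 9): 42·t ≡ 0 − 27 = -27 (mod 9).
    Divide the congruence (and modulus) by g = 3: 14·t ≡ -9 (mod 3).
    Reduce coefficients mod 3: 2·t ≡ 0 (mod 3).
    The inverse of 2 mod 3 is 2 (since 2·2 = 4 = 1·3 + 1), so t ≡ 2·0 = 0 ≡ 0 (mod 3).
    Then x = 27 + 42·0 = 27, valid modulo lcm(42, 9) = 126: x ≡ 27 (mod 126).
Verify: 27 mod 6 = 3, 27 mod 14 = 13, 27 mod 9 = 0.

x ≡ 27 (mod 126).


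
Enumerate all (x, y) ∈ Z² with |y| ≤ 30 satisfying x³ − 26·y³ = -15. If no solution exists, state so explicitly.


The equation is x³ - 26y³ = -15. For fixed y, x³ = 26·y³ − 15, so a solution requires the RHS to be a perfect cube.
Strategy: iterate y from -30 to 30, compute RHS = 26·y³ − 15, and check whether it is a (positive or negative) perfect cube.
Check small values of y:
  y = 0: RHS = -15 is not a perfect cube.
  y = 1: RHS = 11 is not a perfect cube.
  y = -1: RHS = -41 is not a perfect cube.
  y = 2: RHS = 193 is not a perfect cube.
  y = -2: RHS = -223 is not a perfect cube.
  y = 3: RHS = 687 is not a perfect cube.
  y = -3: RHS = -717 is not a perfect cube.
Continuing the search up to |y| = 30 finds no solutions either.
No (x, y) in the scanned range satisfies the equation.

No integer solutions with |y| ≤ 30.


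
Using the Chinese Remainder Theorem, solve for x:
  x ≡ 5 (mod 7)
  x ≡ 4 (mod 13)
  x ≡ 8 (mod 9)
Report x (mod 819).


Moduli 7, 13, 9 are pairwise coprime; by CRT there is a unique solution modulo M = 7 · 13 · 9 = 819.
Solve pairwise, accumulating the modulus:
  Start with x ≡ 5 (mod 7).
  Combine with x ≡ 4 (mod 13): since gcd(7, 13) = 1, we get a unique residue mod 91.
    Write x = 5 + 7·t and substitute into x ≡ 4 (mod 13): 7·t ≡ 4 − 5 = -1 (mod 13).
    Reduce coefficients mod 13: 7·t ≡ 12 (mod 13).
    The inverse of 7 mod 13 is 2 (since 7·2 = 14 = 1·13 + 1), so t ≡ 2·12 = 24 ≡ 11 (mod 13).
    Then x = 5 + 7·11 = 82, valid modulo lcm(7, 13) = 91: x ≡ 82 (mod 91).
  Combine with x ≡ 8 (mod 9): since gcd(91, 9) = 1, we get a unique residue mod 819.
    Write x = 82 + 91·t and substitute into x ≡ 8 (mod 9): 91·t ≡ 8 − 82 = -74 (mod 9).
    Reduce coefficients mod 9: 1·t ≡ 7 (mod 9).
    So t ≡ 7 (mod 9).
    Then x = 82 + 91·7 = 719, valid modulo lcm(91, 9) = 819: x ≡ 719 (mod 819).
Verify: 719 mod 7 = 5 ✓, 719 mod 13 = 4 ✓, 719 mod 9 = 8 ✓.

x ≡ 719 (mod 819).


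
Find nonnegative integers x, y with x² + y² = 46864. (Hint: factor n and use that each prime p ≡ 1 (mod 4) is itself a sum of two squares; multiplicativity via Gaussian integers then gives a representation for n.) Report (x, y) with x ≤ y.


Step 1: Factor n = 46864 = 2^4 · 29 · 101.
Step 2: Check the mod-4 condition on each prime factor: 2 = 2 (special); 29 ≡ 1 (mod 4), exponent 1; 101 ≡ 1 (mod 4), exponent 1.
All primes ≡ 3 (mod 4) appear to even exponent (or don't appear), so by the two-squares theorem n IS expressible as a sum of two squares.
Step 3: Build a representation. Group n = k² · m with k = 4 and m = 29 · 101 = 2929 (a product of primes ≡ 1 (mod 4)); a representation of m scales to one of n via (k·x)² + (k·y)² = k²(x² + y²). Each prime p ≡ 1 (mod 4) is itself a sum of two squares; find a² by testing p − a² for a perfect square:
  29: 29 − 1² = 28, 29 − 2² = 25 = 5² ⇒ 29 = 2² + 5².
  101: 101 − 1² = 100 = 10² ⇒ 101 = 1² + 10².
  Combine using the Brahmagupta–Fibonacci identity (a² + b²)(c² + d²) = (ac − bd)² + (ad + bc)² = (ac + bd)² + (ad − bc)²:
  29 · 101 = 2929: from (2² + 5²)(1² + 10²), take (2·1 − 5·10, 2·10 + 5·1) = (2 − 50, 20 + 5) = (-48, 25); dropping signs (only squares matter) gives (48, 25); check 48² + 25² = 2304 + 625 = 2929 ✓.
  Scale by k = 4: (4·48, 4·25) = (192, 100).
Step 4: Order so x ≤ y and verify: 100² + 192² = 10000 + 36864 = 46864 = n. ✓

n = 46864 = 100² + 192² (one valid representation with x ≤ y).


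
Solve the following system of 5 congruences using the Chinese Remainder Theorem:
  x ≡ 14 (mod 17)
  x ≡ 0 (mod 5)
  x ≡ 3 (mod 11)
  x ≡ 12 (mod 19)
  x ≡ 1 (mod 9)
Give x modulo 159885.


Product of moduli M = 17 · 5 · 11 · 19 · 9 = 159885.
Merge one congruence at a time:
  Start: x ≡ 14 (mod 17).
  Combine with x ≡ 0 (mod 5); new modulus lcm = 85.
    Write x = 14 + 17·t and substitute into x ≡ 0 (mod 5): 17·t ≡ 0 − 14 = -14 (mod 5).
    Reduce coefficients mod 5: 2·t ≡ 1 (mod 5).
    The inverse of 2 mod 5 is 3 (since 2·3 = 6 = 1·5 + 1), so t ≡ 3·1 = 3 ≡ 3 (mod 5).
    Then x = 14 + 17·3 = 65, valid modulo lcm(17, 5) = 85: x ≡ 65 (mod 85).
  Combine with x ≡ 3 (mod 11); new modulus lcm = 935.
    Write x = 65 + 85·t and substitute into x ≡ 3 (mod 11): 85·t ≡ 3 − 65 = -62 (mod 11).
    Reduce coefficients mod 11: 8·t ≡ 4 (mod 11).
    The inverse of 8 mod 11 is 7 (since 8·7 = 56 = 5·11 + 1), so t ≡ 7·4 = 28 ≡ 6 (mod 11).
    Then x = 65 + 85·6 = 575, valid modulo lcm(85, 11) = 935: x ≡ 575 (mod 935).
  Combine with x ≡ 12 (mod 19); new modulus lcm = 17765.
    Write x = 575 + 935·t and substitute into x ≡ 12 (mod 19): 935·t ≡ 12 − 575 = -563 (mod 19).
    Reduce coefficients mod 19: 4·t ≡ 7 (mod 19).
    The inverse of 4 mod 19 is 5 (since 4·5 = 20 = 1·19 + 1), so t ≡ 5·7 = 35 ≡ 16 (mod 19).
    Then x = 575 + 935·16 = 15535, valid modulo lcm(935, 19) = 17765: x ≡ 15535 (mod 17765).
  Combine with x ≡ 1 (mod 9); new modulus lcm = 159885.
    Write x = 15535 + 17765·t and substitute into x ≡ 1 (mod 9): 17765·t ≡ 1 − 15535 = -15534 (mod 9).
    Reduce coefficients mod 9: 8·t ≡ 0 (mod 9).
    The inverse of 8 mod 9 is 8 (since 8·8 = 64 = 7·9 + 1), so t ≡ 8·0 = 0 ≡ 0 (mod 9).
    Then x = 15535 + 17765·0 = 15535, valid modulo lcm(17765, 9) = 159885: x ≡ 15535 (mod 159885).
Verify against each original: 15535 mod 17 = 14, 15535 mod 5 = 0, 15535 mod 11 = 3, 15535 mod 19 = 12, 15535 mod 9 = 1.

x ≡ 15535 (mod 159885).


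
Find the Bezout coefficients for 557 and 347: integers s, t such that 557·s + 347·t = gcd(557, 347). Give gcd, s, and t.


Euclidean algorithm on (557, 347) — divide until remainder is 0:
  557 = 1 · 347 + 210
  347 = 1 · 210 + 137
  210 = 1 · 137 + 73
  137 = 1 · 73 + 64
  73 = 1 · 64 + 9
  64 = 7 · 9 + 1
  9 = 9 · 1 + 0
gcd(557, 347) = 1.
Track Bezout coefficients alongside the remainders: start with r₀ = 557 = a·1 + b·0 (s = 1, t = 0) and r₁ = 347 = a·0 + b·1 (s = 0, t = 1); each new remainder r_{k+1} = r_{k-1} − q_k·r_k inherits s_{k+1} = s_{k-1} − q_k·s_k, t_{k+1} = t_{k-1} − q_k·t_k, so r_k = a·s_k + b·t_k at every step:
  q = 1: r = 210, s = 1 − 1·0 = 1, t = 0 − 1·1 = -1  (check: 557·1 + 347·(-1) = 210)
  q = 1: r = 137, s = 0 − 1·1 = -1, t = 1 − 1·(-1) = 2  (check: 557·(-1) + 347·2 = 137)
  q = 1: r = 73, s = 1 − 1·(-1) = 2, t = -1 − 1·2 = -3  (check: 557·2 + 347·(-3) = 73)
  q = 1: r = 64, s = -1 − 1·2 = -3, t = 2 − 1·(-3) = 5  (check: 557·(-3) + 347·5 = 64)
  q = 1: r = 9, s = 2 − 1·(-3) = 5, t = -3 − 1·5 = -8  (check: 557·5 + 347·(-8) = 9)
  q = 7: r = 1, s = -3 − 7·5 = -38, t = 5 − 7·(-8) = 61  (check: 557·(-38) + 347·61 = 1)
The row with r = 1 (the gcd) gives the Bezout coefficients s = -38, t = 61.
Result: 557 · (-38) + 347 · (61) = 1.

gcd(557, 347) = 1; s = -38, t = 61 (check: 557·(-38) + 347·61 = 1).


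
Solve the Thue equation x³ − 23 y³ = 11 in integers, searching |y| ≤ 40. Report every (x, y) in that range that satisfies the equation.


The equation is x³ - 23y³ = 11. For fixed y, x³ = 23·y³ + 11, so a solution requires the RHS to be a perfect cube.
Strategy: iterate y from -40 to 40, compute RHS = 23·y³ + 11, and check whether it is a (positive or negative) perfect cube.
Check small values of y:
  y = 0: RHS = 11 is not a perfect cube.
  y = 1: RHS = 34 is not a perfect cube.
  y = -1: RHS = -12 is not a perfect cube.
  y = 2: RHS = 195 is not a perfect cube.
  y = -2: RHS = -173 is not a perfect cube.
  y = 3: RHS = 632 is not a perfect cube.
  y = -3: RHS = -610 is not a perfect cube.
Continuing the search up to |y| = 40 finds no solutions either.
No (x, y) in the scanned range satisfies the equation.

No integer solutions with |y| ≤ 40.


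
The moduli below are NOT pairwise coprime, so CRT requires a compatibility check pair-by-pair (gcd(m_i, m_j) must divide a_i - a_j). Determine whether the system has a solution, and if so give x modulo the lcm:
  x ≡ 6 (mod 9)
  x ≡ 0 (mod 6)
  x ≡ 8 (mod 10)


Moduli 9, 6, 10 are not pairwise coprime, so CRT works modulo lcm(m_i) when all pairwise compatibility conditions hold.
Pairwise compatibility: gcd(m_i, m_j) must divide a_i - a_j for every pair.
Merge one congruence at a time:
  Start: x ≡ 6 (mod 9).
  Combine with x ≡ 0 (mod 6): gcd(9, 6) = 3; 0 - 6 = -6, which IS divisible by 3, so compatible.
    Write x = 6 + 9·t and substitute into x ≡ 0 (mod 6): 9·t ≡ 0 − 6 = -6 (mod 6).
    Divide the congruence (and modulus) by g = 3: 3·t ≡ -2 (mod 2).
    Reduce coefficients mod 2: 1·t ≡ 0 (mod 2).
    So t ≡ 0 (mod 2).
    Then x = 6 + 9·0 = 6, valid modulo lcm(9, 6) = 18: x ≡ 6 (mod 18).
  Combine with x ≡ 8 (mod 10): gcd(18, 10) = 2; 8 - 6 = 2, which IS divisible by 2, so compatible.
    Write x = 6 + 18·t and substitute into x ≡ 8 (mod 10): 18·t ≡ 8 − 6 = 2 (mod 10).
    Divide the congruence (and modulus) by g = 2: 9·t ≡ 1 (mod 5).
    Reduce coefficients mod 5: 4·t ≡ 1 (mod 5).
    The inverse of 4 mod 5 is 4 (since 4·4 = 16 = 3·5 + 1), so t ≡ 4·1 = 4 ≡ 4 (mod 5).
    Then x = 6 + 18·4 = 78, valid modulo lcm(18, 10) = 90: x ≡ 78 (mod 90).
Verify: 78 mod 9 = 6, 78 mod 6 = 0, 78 mod 10 = 8.

x ≡ 78 (mod 90).


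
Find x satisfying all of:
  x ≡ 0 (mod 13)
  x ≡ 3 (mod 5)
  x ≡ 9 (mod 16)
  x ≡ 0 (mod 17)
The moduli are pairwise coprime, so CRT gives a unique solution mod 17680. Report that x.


Product of moduli M = 13 · 5 · 16 · 17 = 17680.
Merge one congruence at a time:
  Start: x ≡ 0 (mod 13).
  Combine with x ≡ 3 (mod 5); new modulus lcm = 65.
    Write x = 0 + 13·t and substitute into x ≡ 3 (mod 5): 13·t ≡ 3 − 0 = 3 (mod 5).
    Reduce coefficients mod 5: 3·t ≡ 3 (mod 5).
    The inverse of 3 mod 5 is 2 (since 3·2 = 6 = 1·5 + 1), so t ≡ 2·3 = 6 ≡ 1 (mod 5).
    Then x = 0 + 13·1 = 13, valid modulo lcm(13, 5) = 65: x ≡ 13 (mod 65).
  Combine with x ≡ 9 (mod 16); new modulus lcm = 1040.
    Write x = 13 + 65·t and substitute into x ≡ 9 (mod 16): 65·t ≡ 9 − 13 = -4 (mod 16).
    Reduce coefficients mod 16: 1·t ≡ 12 (mod 16).
    So t ≡ 12 (mod 16).
    Then x = 13 + 65·12 = 793, valid modulo lcm(65, 16) = 1040: x ≡ 793 (mod 1040).
  Combine with x ≡ 0 (mod 17); new modulus lcm = 17680.
    Write x = 793 + 1040·t and substitute into x ≡ 0 (mod 17): 1040·t ≡ 0 − 793 = -793 (mod 17).
    Reduce coefficients mod 17: 3·t ≡ 6 (mod 17).
    The inverse of 3 mod 17 is 6 (since 3·6 = 18 = 1·17 + 1), so t ≡ 6·6 = 36 ≡ 2 (mod 17).
    Then x = 793 + 1040·2 = 2873, valid modulo lcm(1040, 17) = 17680: x ≡ 2873 (mod 17680).
Verify against each original: 2873 mod 13 = 0, 2873 mod 5 = 3, 2873 mod 16 = 9, 2873 mod 17 = 0.

x ≡ 2873 (mod 17680).


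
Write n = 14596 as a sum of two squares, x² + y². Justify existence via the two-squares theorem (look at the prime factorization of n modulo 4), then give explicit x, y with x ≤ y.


Step 1: Factor n = 14596 = 2^2 · 41 · 89.
Step 2: Check the mod-4 condition on each prime factor: 2 = 2 (special); 41 ≡ 1 (mod 4), exponent 1; 89 ≡ 1 (mod 4), exponent 1.
All primes ≡ 3 (mod 4) appear to even exponent (or don't appear), so by the two-squares theorem n IS expressible as a sum of two squares.
Step 3: Build a representation. Group n = k² · m with k = 2 and m = 41 · 89 = 3649 (a product of primes ≡ 1 (mod 4)); a representation of m scales to one of n via (k·x)² + (k·y)² = k²(x² + y²). Each prime p ≡ 1 (mod 4) is itself a sum of two squares; find a² by testing p − a² for a perfect square:
  41: 41 − 1² = 40, 41 − 2² = 37, 41 − 3² = 32, 41 − 4² = 25 = 5² ⇒ 41 = 4² + 5².
  89: 89 − 1² = 88, 89 − 2² = 85, 89 − 3² = 80, 89 − 4² = 73, 89 − 5² = 64 = 8² ⇒ 89 = 5² + 8².
  Combine using the Brahmagupta–Fibonacci identity (a² + b²)(c² + d²) = (ac − bd)² + (ad + bc)² = (ac + bd)² + (ad − bc)²:
  41 · 89 = 3649: from (4² + 5²)(5² + 8²), take (4·5 − 5·8, 4·8 + 5·5) = (20 − 40, 32 + 25) = (-20, 57); dropping signs (only squares matter) gives (20, 57); check 20² + 57² = 400 + 3249 = 3649 ✓.
  Scale by k = 2: (2·20, 2·57) = (40, 114).
Step 4: Order so x ≤ y and verify: 40² + 114² = 1600 + 12996 = 14596 = n. ✓

n = 14596 = 40² + 114² (one valid representation with x ≤ y).
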